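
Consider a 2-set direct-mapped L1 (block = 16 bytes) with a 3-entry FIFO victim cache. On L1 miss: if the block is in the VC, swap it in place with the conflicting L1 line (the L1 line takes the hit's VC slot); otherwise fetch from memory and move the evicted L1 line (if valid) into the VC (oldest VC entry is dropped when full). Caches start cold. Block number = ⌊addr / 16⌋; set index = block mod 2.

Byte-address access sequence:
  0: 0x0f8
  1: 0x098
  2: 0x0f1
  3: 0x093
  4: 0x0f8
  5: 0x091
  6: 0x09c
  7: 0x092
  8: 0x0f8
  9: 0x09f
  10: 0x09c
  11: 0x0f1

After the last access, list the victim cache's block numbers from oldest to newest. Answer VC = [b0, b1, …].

#0 0xf8→b15/s1 MISS; vc=[]
#1 0x98→b9/s1 MISS; vc=[15]
#2 0xf1→b15/s1 VC-HIT; vc=[9]
#3 0x93→b9/s1 VC-HIT; vc=[15]
#4 0xf8→b15/s1 VC-HIT; vc=[9]
#5 0x91→b9/s1 VC-HIT; vc=[15]
#6 0x9c→b9/s1 L1-HIT; vc=[15]
#7 0x92→b9/s1 L1-HIT; vc=[15]
#8 0xf8→b15/s1 VC-HIT; vc=[9]
#9 0x9f→b9/s1 VC-HIT; vc=[15]
#10 0x9c→b9/s1 L1-HIT; vc=[15]
#11 0xf1→b15/s1 VC-HIT; vc=[9]

VC = [9]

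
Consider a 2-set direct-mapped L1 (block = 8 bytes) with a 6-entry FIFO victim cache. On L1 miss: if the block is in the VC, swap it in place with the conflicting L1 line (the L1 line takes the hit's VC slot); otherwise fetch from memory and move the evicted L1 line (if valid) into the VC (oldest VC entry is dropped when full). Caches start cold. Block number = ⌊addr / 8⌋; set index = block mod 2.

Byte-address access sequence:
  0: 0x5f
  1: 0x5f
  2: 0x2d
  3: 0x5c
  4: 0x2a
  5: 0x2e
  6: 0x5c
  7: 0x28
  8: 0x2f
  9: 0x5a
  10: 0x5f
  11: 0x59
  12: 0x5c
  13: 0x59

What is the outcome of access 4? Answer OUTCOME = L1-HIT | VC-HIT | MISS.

OUTCOME = VC-HIT

  [0] addr=0x5f blk=11 s=1: MISS | VC []
  [1] addr=0x5f blk=11 s=1: L1-HIT | VC []
  [2] addr=0x2d blk=5 s=1: MISS | VC [11]
  [3] addr=0x5c blk=11 s=1: VC-HIT | VC [5]
  [4] addr=0x2a blk=5 s=1: VC-HIT | VC [11]
  [5] addr=0x2e blk=5 s=1: L1-HIT | VC [11]
  [6] addr=0x5c blk=11 s=1: VC-HIT | VC [5]
  [7] addr=0x28 blk=5 s=1: VC-HIT | VC [11]
  [8] addr=0x2f blk=5 s=1: L1-HIT | VC [11]
  [9] addr=0x5a blk=11 s=1: VC-HIT | VC [5]
  [10] addr=0x5f blk=11 s=1: L1-HIT | VC [5]
  [11] addr=0x59 blk=11 s=1: L1-HIT | VC [5]
  [12] addr=0x5c blk=11 s=1: L1-HIT | VC [5]
  [13] addr=0x59 blk=11 s=1: L1-HIT | VC [5]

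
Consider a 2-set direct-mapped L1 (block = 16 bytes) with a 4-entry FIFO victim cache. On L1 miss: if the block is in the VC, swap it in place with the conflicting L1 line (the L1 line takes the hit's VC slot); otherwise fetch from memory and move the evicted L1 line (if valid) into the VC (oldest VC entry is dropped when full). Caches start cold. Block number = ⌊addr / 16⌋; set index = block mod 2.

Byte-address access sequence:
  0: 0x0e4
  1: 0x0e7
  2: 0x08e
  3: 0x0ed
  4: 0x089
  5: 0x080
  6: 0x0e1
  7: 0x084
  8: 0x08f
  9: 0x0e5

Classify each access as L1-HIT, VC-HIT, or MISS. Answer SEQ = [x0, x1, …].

#0 0xe4→b14/s0 MISS; vc=[]
#1 0xe7→b14/s0 L1-HIT; vc=[]
#2 0x8e→b8/s0 MISS; vc=[14]
#3 0xed→b14/s0 VC-HIT; vc=[8]
#4 0x89→b8/s0 VC-HIT; vc=[14]
#5 0x80→b8/s0 L1-HIT; vc=[14]
#6 0xe1→b14/s0 VC-HIT; vc=[8]
#7 0x84→b8/s0 VC-HIT; vc=[14]
#8 0x8f→b8/s0 L1-HIT; vc=[14]
#9 0xe5→b14/s0 VC-HIT; vc=[8]

SEQ = [MISS, L1-HIT, MISS, VC-HIT, VC-HIT, L1-HIT, VC-HIT, VC-HIT, L1-HIT, VC-HIT]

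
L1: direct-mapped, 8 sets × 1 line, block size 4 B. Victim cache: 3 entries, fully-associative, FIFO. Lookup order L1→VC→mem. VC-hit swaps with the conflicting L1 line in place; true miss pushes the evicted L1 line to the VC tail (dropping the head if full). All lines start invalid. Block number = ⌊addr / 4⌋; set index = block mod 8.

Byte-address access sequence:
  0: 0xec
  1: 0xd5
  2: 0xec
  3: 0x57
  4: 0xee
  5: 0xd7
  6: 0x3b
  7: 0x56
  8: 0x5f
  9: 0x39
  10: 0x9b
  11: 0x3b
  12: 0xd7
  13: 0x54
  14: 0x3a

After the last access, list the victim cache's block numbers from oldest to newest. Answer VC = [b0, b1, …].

VC = [53, 38]

#0 0xec→b59/s3 MISS; vc=[]
#1 0xd5→b53/s5 MISS; vc=[]
#2 0xec→b59/s3 L1-HIT; vc=[]
#3 0x57→b21/s5 MISS; vc=[53]
#4 0xee→b59/s3 L1-HIT; vc=[53]
#5 0xd7→b53/s5 VC-HIT; vc=[21]
#6 0x3b→b14/s6 MISS; vc=[21]
#7 0x56→b21/s5 VC-HIT; vc=[53]
#8 0x5f→b23/s7 MISS; vc=[53]
#9 0x39→b14/s6 L1-HIT; vc=[53]
#10 0x9b→b38/s6 MISS; vc=[53,14]
#11 0x3b→b14/s6 VC-HIT; vc=[53,38]
#12 0xd7→b53/s5 VC-HIT; vc=[21,38]
#13 0x54→b21/s5 VC-HIT; vc=[53,38]
#14 0x3a→b14/s6 L1-HIT; vc=[53,38]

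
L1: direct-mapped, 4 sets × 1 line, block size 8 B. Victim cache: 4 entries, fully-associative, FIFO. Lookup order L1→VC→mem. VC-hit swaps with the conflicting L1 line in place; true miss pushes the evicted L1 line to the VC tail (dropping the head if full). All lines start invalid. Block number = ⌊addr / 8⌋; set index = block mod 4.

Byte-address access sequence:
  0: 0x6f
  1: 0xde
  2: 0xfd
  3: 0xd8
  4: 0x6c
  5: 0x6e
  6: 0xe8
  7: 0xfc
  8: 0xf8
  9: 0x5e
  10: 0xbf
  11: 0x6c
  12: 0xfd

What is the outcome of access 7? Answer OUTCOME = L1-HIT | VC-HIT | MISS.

0: 0x6f (blk 13, set 1) → MISS  vc=[]
1: 0xde (blk 27, set 3) → MISS  vc=[]
2: 0xfd (blk 31, set 3) → MISS  vc=[27]
3: 0xd8 (blk 27, set 3) → VC-HIT  vc=[31]
4: 0x6c (blk 13, set 1) → L1-HIT  vc=[31]
5: 0x6e (blk 13, set 1) → L1-HIT  vc=[31]
6: 0xe8 (blk 29, set 1) → MISS  vc=[31, 13]
7: 0xfc (blk 31, set 3) → VC-HIT  vc=[27, 13]
8: 0xf8 (blk 31, set 3) → L1-HIT  vc=[27, 13]
9: 0x5e (blk 11, set 3) → MISS  vc=[27, 13, 31]
10: 0xbf (blk 23, set 3) → MISS  vc=[27, 13, 31, 11]
11: 0x6c (blk 13, set 1) → VC-HIT  vc=[27, 29, 31, 11]
12: 0xfd (blk 31, set 3) → VC-HIT  vc=[27, 29, 23, 11]

OUTCOME = VC-HIT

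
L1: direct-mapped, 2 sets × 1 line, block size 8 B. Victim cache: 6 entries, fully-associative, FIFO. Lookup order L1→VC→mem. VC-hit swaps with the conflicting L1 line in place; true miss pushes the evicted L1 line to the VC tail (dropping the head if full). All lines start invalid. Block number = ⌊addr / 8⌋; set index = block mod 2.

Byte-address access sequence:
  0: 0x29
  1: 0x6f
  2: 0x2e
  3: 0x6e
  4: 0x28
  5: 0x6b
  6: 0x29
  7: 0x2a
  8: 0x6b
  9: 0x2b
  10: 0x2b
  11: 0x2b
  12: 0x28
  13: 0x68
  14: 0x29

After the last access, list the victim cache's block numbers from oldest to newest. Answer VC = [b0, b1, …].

#0 0x29→b5/s1 MISS; vc=[]
#1 0x6f→b13/s1 MISS; vc=[5]
#2 0x2e→b5/s1 VC-HIT; vc=[13]
#3 0x6e→b13/s1 VC-HIT; vc=[5]
#4 0x28→b5/s1 VC-HIT; vc=[13]
#5 0x6b→b13/s1 VC-HIT; vc=[5]
#6 0x29→b5/s1 VC-HIT; vc=[13]
#7 0x2a→b5/s1 L1-HIT; vc=[13]
#8 0x6b→b13/s1 VC-HIT; vc=[5]
#9 0x2b→b5/s1 VC-HIT; vc=[13]
#10 0x2b→b5/s1 L1-HIT; vc=[13]
#11 0x2b→b5/s1 L1-HIT; vc=[13]
#12 0x28→b5/s1 L1-HIT; vc=[13]
#13 0x68→b13/s1 VC-HIT; vc=[5]
#14 0x29→b5/s1 VC-HIT; vc=[13]

VC = [13]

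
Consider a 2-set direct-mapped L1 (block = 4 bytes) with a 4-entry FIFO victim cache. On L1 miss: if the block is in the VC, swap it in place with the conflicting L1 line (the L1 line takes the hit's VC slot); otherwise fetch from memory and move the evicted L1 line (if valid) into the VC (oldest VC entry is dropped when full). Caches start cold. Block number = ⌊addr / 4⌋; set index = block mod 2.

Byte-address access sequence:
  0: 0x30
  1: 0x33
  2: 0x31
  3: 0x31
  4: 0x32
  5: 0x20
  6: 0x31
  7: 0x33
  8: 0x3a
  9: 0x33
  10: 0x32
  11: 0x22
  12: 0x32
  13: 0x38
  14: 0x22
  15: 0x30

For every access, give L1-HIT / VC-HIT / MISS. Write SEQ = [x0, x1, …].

#0 0x30→b12/s0 MISS; vc=[]
#1 0x33→b12/s0 L1-HIT; vc=[]
#2 0x31→b12/s0 L1-HIT; vc=[]
#3 0x31→b12/s0 L1-HIT; vc=[]
#4 0x32→b12/s0 L1-HIT; vc=[]
#5 0x20→b8/s0 MISS; vc=[12]
#6 0x31→b12/s0 VC-HIT; vc=[8]
#7 0x33→b12/s0 L1-HIT; vc=[8]
#8 0x3a→b14/s0 MISS; vc=[8,12]
#9 0x33→b12/s0 VC-HIT; vc=[8,14]
#10 0x32→b12/s0 L1-HIT; vc=[8,14]
#11 0x22→b8/s0 VC-HIT; vc=[12,14]
#12 0x32→b12/s0 VC-HIT; vc=[8,14]
#13 0x38→b14/s0 VC-HIT; vc=[8,12]
#14 0x22→b8/s0 VC-HIT; vc=[14,12]
#15 0x30→b12/s0 VC-HIT; vc=[14,8]

SEQ = [MISS, L1-HIT, L1-HIT, L1-HIT, L1-HIT, MISS, VC-HIT, L1-HIT, MISS, VC-HIT, L1-HIT, VC-HIT, VC-HIT, VC-HIT, VC-HIT, VC-HIT]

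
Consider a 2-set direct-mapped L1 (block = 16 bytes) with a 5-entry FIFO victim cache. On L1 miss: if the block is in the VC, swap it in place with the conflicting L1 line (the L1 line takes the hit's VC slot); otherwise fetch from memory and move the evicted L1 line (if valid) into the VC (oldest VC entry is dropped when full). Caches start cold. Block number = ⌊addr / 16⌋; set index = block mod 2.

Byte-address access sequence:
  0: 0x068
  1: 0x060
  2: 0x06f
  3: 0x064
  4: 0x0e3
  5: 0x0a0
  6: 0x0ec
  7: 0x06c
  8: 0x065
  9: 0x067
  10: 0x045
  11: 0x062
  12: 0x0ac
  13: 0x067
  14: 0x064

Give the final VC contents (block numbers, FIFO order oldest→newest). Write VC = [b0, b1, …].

VC = [14, 10, 4]

0: 0x68 (blk 6, set 0) → MISS  vc=[]
1: 0x60 (blk 6, set 0) → L1-HIT  vc=[]
2: 0x6f (blk 6, set 0) → L1-HIT  vc=[]
3: 0x64 (blk 6, set 0) → L1-HIT  vc=[]
4: 0xe3 (blk 14, set 0) → MISS  vc=[6]
5: 0xa0 (blk 10, set 0) → MISS  vc=[6, 14]
6: 0xec (blk 14, set 0) → VC-HIT  vc=[6, 10]
7: 0x6c (blk 6, set 0) → VC-HIT  vc=[14, 10]
8: 0x65 (blk 6, set 0) → L1-HIT  vc=[14, 10]
9: 0x67 (blk 6, set 0) → L1-HIT  vc=[14, 10]
10: 0x45 (blk 4, set 0) → MISS  vc=[14, 10, 6]
11: 0x62 (blk 6, set 0) → VC-HIT  vc=[14, 10, 4]
12: 0xac (blk 10, set 0) → VC-HIT  vc=[14, 6, 4]
13: 0x67 (blk 6, set 0) → VC-HIT  vc=[14, 10, 4]
14: 0x64 (blk 6, set 0) → L1-HIT  vc=[14, 10, 4]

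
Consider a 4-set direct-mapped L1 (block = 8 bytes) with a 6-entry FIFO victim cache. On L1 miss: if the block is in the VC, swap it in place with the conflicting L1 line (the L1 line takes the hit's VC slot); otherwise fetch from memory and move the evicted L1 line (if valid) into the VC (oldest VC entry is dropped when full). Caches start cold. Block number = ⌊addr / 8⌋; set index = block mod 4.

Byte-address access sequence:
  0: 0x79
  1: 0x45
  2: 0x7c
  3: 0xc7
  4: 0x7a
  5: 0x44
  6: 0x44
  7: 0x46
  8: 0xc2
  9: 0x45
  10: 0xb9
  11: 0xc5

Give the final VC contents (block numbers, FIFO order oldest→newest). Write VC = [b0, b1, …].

VC = [8, 15]

#0 0x79→b15/s3 MISS; vc=[]
#1 0x45→b8/s0 MISS; vc=[]
#2 0x7c→b15/s3 L1-HIT; vc=[]
#3 0xc7→b24/s0 MISS; vc=[8]
#4 0x7a→b15/s3 L1-HIT; vc=[8]
#5 0x44→b8/s0 VC-HIT; vc=[24]
#6 0x44→b8/s0 L1-HIT; vc=[24]
#7 0x46→b8/s0 L1-HIT; vc=[24]
#8 0xc2→b24/s0 VC-HIT; vc=[8]
#9 0x45→b8/s0 VC-HIT; vc=[24]
#10 0xb9→b23/s3 MISS; vc=[24,15]
#11 0xc5→b24/s0 VC-HIT; vc=[8,15]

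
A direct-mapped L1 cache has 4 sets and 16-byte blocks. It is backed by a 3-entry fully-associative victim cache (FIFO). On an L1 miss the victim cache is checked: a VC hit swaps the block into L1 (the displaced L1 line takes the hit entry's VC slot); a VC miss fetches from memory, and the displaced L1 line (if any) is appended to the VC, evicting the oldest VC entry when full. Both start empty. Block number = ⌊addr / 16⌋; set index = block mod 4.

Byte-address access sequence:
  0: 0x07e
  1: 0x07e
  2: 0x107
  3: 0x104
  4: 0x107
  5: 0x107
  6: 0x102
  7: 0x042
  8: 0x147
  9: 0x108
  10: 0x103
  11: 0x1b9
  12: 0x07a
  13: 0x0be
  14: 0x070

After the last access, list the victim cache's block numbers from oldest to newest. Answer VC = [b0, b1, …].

VC = [4, 27, 11]

0: 0x7e (blk 7, set 3) → MISS  vc=[]
1: 0x7e (blk 7, set 3) → L1-HIT  vc=[]
2: 0x107 (blk 16, set 0) → MISS  vc=[]
3: 0x104 (blk 16, set 0) → L1-HIT  vc=[]
4: 0x107 (blk 16, set 0) → L1-HIT  vc=[]
5: 0x107 (blk 16, set 0) → L1-HIT  vc=[]
6: 0x102 (blk 16, set 0) → L1-HIT  vc=[]
7: 0x42 (blk 4, set 0) → MISS  vc=[16]
8: 0x147 (blk 20, set 0) → MISS  vc=[16, 4]
9: 0x108 (blk 16, set 0) → VC-HIT  vc=[20, 4]
10: 0x103 (blk 16, set 0) → L1-HIT  vc=[20, 4]
11: 0x1b9 (blk 27, set 3) → MISS  vc=[20, 4, 7]
12: 0x7a (blk 7, set 3) → VC-HIT  vc=[20, 4, 27]
13: 0xbe (blk 11, set 3) → MISS  vc=[4, 27, 7]
14: 0x70 (blk 7, set 3) → VC-HIT  vc=[4, 27, 11]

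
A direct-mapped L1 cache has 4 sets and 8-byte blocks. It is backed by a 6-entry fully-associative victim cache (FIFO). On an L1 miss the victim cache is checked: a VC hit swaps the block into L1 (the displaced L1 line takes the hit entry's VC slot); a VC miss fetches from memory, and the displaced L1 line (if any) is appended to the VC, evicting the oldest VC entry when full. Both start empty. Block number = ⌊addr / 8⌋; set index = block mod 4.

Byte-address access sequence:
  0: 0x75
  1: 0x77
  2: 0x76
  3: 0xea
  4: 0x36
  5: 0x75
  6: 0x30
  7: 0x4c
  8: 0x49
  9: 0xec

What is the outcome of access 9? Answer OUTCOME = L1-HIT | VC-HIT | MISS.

OUTCOME = VC-HIT

0: 0x75 (blk 14, set 2) → MISS  vc=[]
1: 0x77 (blk 14, set 2) → L1-HIT  vc=[]
2: 0x76 (blk 14, set 2) → L1-HIT  vc=[]
3: 0xea (blk 29, set 1) → MISS  vc=[]
4: 0x36 (blk 6, set 2) → MISS  vc=[14]
5: 0x75 (blk 14, set 2) → VC-HIT  vc=[6]
6: 0x30 (blk 6, set 2) → VC-HIT  vc=[14]
7: 0x4c (blk 9, set 1) → MISS  vc=[14, 29]
8: 0x49 (blk 9, set 1) → L1-HIT  vc=[14, 29]
9: 0xec (blk 29, set 1) → VC-HIT  vc=[14, 9]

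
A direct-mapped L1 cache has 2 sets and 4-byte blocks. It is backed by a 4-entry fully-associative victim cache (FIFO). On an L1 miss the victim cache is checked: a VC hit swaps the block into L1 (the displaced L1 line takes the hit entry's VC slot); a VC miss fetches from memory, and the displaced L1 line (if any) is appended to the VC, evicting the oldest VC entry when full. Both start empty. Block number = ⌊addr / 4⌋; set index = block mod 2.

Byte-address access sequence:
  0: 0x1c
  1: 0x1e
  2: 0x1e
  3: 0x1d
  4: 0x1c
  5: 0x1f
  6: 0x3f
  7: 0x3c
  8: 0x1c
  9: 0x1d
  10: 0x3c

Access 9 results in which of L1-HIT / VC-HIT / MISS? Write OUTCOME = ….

OUTCOME = L1-HIT

0: 0x1c (blk 7, set 1) → MISS  vc=[]
1: 0x1e (blk 7, set 1) → L1-HIT  vc=[]
2: 0x1e (blk 7, set 1) → L1-HIT  vc=[]
3: 0x1d (blk 7, set 1) → L1-HIT  vc=[]
4: 0x1c (blk 7, set 1) → L1-HIT  vc=[]
5: 0x1f (blk 7, set 1) → L1-HIT  vc=[]
6: 0x3f (blk 15, set 1) → MISS  vc=[7]
7: 0x3c (blk 15, set 1) → L1-HIT  vc=[7]
8: 0x1c (blk 7, set 1) → VC-HIT  vc=[15]
9: 0x1d (blk 7, set 1) → L1-HIT  vc=[15]
10: 0x3c (blk 15, set 1) → VC-HIT  vc=[7]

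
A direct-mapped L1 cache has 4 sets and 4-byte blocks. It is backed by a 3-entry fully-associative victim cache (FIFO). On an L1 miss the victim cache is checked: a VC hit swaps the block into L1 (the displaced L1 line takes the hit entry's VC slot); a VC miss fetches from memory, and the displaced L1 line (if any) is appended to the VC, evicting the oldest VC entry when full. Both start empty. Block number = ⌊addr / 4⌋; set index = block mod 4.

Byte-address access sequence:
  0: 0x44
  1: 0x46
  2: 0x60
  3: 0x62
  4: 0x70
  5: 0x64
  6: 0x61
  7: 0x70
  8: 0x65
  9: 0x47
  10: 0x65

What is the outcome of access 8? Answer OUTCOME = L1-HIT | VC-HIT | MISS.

#0 0x44→b17/s1 MISS; vc=[]
#1 0x46→b17/s1 L1-HIT; vc=[]
#2 0x60→b24/s0 MISS; vc=[]
#3 0x62→b24/s0 L1-HIT; vc=[]
#4 0x70→b28/s0 MISS; vc=[24]
#5 0x64→b25/s1 MISS; vc=[24,17]
#6 0x61→b24/s0 VC-HIT; vc=[28,17]
#7 0x70→b28/s0 VC-HIT; vc=[24,17]
#8 0x65→b25/s1 L1-HIT; vc=[24,17]
#9 0x47→b17/s1 VC-HIT; vc=[24,25]
#10 0x65→b25/s1 VC-HIT; vc=[24,17]

OUTCOME = L1-HIT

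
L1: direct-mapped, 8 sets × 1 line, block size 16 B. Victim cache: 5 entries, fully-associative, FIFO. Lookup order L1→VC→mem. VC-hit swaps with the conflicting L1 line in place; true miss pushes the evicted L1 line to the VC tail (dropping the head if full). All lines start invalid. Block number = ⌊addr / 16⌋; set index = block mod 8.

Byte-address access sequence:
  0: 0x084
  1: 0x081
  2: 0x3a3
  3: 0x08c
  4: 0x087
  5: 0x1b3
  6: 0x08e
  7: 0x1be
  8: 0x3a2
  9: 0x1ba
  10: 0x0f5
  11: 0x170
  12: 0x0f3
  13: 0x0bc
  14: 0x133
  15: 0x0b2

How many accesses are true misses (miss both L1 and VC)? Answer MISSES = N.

MISSES = 7

0: 0x84 (blk 8, set 0) → MISS  vc=[]
1: 0x81 (blk 8, set 0) → L1-HIT  vc=[]
2: 0x3a3 (blk 58, set 2) → MISS  vc=[]
3: 0x8c (blk 8, set 0) → L1-HIT  vc=[]
4: 0x87 (blk 8, set 0) → L1-HIT  vc=[]
5: 0x1b3 (blk 27, set 3) → MISS  vc=[]
6: 0x8e (blk 8, set 0) → L1-HIT  vc=[]
7: 0x1be (blk 27, set 3) → L1-HIT  vc=[]
8: 0x3a2 (blk 58, set 2) → L1-HIT  vc=[]
9: 0x1ba (blk 27, set 3) → L1-HIT  vc=[]
10: 0xf5 (blk 15, set 7) → MISS  vc=[]
11: 0x170 (blk 23, set 7) → MISS  vc=[15]
12: 0xf3 (blk 15, set 7) → VC-HIT  vc=[23]
13: 0xbc (blk 11, set 3) → MISS  vc=[23, 27]
14: 0x133 (blk 19, set 3) → MISS  vc=[23, 27, 11]
15: 0xb2 (blk 11, set 3) → VC-HIT  vc=[23, 27, 19]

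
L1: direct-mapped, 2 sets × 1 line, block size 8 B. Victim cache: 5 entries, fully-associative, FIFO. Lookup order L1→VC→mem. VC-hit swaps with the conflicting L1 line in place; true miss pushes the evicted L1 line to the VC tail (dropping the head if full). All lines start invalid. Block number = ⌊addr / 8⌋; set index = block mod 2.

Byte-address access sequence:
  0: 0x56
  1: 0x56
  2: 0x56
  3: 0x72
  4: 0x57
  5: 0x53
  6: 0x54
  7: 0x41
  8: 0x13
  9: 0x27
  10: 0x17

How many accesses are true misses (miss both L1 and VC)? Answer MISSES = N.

MISSES = 5

  [0] addr=0x56 blk=10 s=0: MISS | VC []
  [1] addr=0x56 blk=10 s=0: L1-HIT | VC []
  [2] addr=0x56 blk=10 s=0: L1-HIT | VC []
  [3] addr=0x72 blk=14 s=0: MISS | VC [10]
  [4] addr=0x57 blk=10 s=0: VC-HIT | VC [14]
  [5] addr=0x53 blk=10 s=0: L1-HIT | VC [14]
  [6] addr=0x54 blk=10 s=0: L1-HIT | VC [14]
  [7] addr=0x41 blk=8 s=0: MISS | VC [14, 10]
  [8] addr=0x13 blk=2 s=0: MISS | VC [14, 10, 8]
  [9] addr=0x27 blk=4 s=0: MISS | VC [14, 10, 8, 2]
  [10] addr=0x17 blk=2 s=0: VC-HIT | VC [14, 10, 8, 4]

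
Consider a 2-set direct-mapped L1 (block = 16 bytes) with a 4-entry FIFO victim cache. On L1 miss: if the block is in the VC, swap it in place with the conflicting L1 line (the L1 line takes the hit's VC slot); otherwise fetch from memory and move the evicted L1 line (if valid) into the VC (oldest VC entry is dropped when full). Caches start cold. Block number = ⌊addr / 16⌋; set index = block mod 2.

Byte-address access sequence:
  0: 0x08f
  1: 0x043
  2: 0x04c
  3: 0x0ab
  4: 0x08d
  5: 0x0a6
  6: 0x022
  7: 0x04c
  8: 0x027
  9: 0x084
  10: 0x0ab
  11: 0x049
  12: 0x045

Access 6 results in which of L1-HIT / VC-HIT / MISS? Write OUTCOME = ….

OUTCOME = MISS

#0 0x8f→b8/s0 MISS; vc=[]
#1 0x43→b4/s0 MISS; vc=[8]
#2 0x4c→b4/s0 L1-HIT; vc=[8]
#3 0xab→b10/s0 MISS; vc=[8,4]
#4 0x8d→b8/s0 VC-HIT; vc=[10,4]
#5 0xa6→b10/s0 VC-HIT; vc=[8,4]
#6 0x22→b2/s0 MISS; vc=[8,4,10]
#7 0x4c→b4/s0 VC-HIT; vc=[8,2,10]
#8 0x27→b2/s0 VC-HIT; vc=[8,4,10]
#9 0x84→b8/s0 VC-HIT; vc=[2,4,10]
#10 0xab→b10/s0 VC-HIT; vc=[2,4,8]
#11 0x49→b4/s0 VC-HIT; vc=[2,10,8]
#12 0x45→b4/s0 L1-HIT; vc=[2,10,8]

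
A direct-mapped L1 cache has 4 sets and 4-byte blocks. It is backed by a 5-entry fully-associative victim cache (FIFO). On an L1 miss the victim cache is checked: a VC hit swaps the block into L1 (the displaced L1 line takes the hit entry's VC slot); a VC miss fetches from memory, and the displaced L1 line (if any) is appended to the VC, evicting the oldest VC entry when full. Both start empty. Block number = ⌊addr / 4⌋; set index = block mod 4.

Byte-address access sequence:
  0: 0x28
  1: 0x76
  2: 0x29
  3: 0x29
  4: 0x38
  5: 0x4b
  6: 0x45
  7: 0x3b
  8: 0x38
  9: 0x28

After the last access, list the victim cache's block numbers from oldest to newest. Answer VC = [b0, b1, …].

0: 0x28 (blk 10, set 2) → MISS  vc=[]
1: 0x76 (blk 29, set 1) → MISS  vc=[]
2: 0x29 (blk 10, set 2) → L1-HIT  vc=[]
3: 0x29 (blk 10, set 2) → L1-HIT  vc=[]
4: 0x38 (blk 14, set 2) → MISS  vc=[10]
5: 0x4b (blk 18, set 2) → MISS  vc=[10, 14]
6: 0x45 (blk 17, set 1) → MISS  vc=[10, 14, 29]
7: 0x3b (blk 14, set 2) → VC-HIT  vc=[10, 18, 29]
8: 0x38 (blk 14, set 2) → L1-HIT  vc=[10, 18, 29]
9: 0x28 (blk 10, set 2) → VC-HIT  vc=[14, 18, 29]

VC = [14, 18, 29]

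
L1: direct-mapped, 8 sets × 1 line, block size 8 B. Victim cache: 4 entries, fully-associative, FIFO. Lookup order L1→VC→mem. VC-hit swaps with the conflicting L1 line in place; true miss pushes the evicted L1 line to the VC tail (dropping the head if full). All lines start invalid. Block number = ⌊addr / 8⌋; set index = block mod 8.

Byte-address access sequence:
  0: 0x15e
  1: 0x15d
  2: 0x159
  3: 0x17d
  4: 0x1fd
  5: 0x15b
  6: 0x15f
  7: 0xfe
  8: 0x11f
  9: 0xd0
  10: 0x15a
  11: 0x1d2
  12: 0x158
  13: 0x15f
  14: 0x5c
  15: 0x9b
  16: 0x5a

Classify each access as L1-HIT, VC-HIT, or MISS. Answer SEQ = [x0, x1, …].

#0 0x15e→b43/s3 MISS; vc=[]
#1 0x15d→b43/s3 L1-HIT; vc=[]
#2 0x159→b43/s3 L1-HIT; vc=[]
#3 0x17d→b47/s7 MISS; vc=[]
#4 0x1fd→b63/s7 MISS; vc=[47]
#5 0x15b→b43/s3 L1-HIT; vc=[47]
#6 0x15f→b43/s3 L1-HIT; vc=[47]
#7 0xfe→b31/s7 MISS; vc=[47,63]
#8 0x11f→b35/s3 MISS; vc=[47,63,43]
#9 0xd0→b26/s2 MISS; vc=[47,63,43]
#10 0x15a→b43/s3 VC-HIT; vc=[47,63,35]
#11 0x1d2→b58/s2 MISS; vc=[47,63,35,26]
#12 0x158→b43/s3 L1-HIT; vc=[47,63,35,26]
#13 0x15f→b43/s3 L1-HIT; vc=[47,63,35,26]
#14 0x5c→b11/s3 MISS; vc=[63,35,26,43]
#15 0x9b→b19/s3 MISS; vc=[35,26,43,11]
#16 0x5a→b11/s3 VC-HIT; vc=[35,26,43,19]

SEQ = [MISS, L1-HIT, L1-HIT, MISS, MISS, L1-HIT, L1-HIT, MISS, MISS, MISS, VC-HIT, MISS, L1-HIT, L1-HIT, MISS, MISS, VC-HIT]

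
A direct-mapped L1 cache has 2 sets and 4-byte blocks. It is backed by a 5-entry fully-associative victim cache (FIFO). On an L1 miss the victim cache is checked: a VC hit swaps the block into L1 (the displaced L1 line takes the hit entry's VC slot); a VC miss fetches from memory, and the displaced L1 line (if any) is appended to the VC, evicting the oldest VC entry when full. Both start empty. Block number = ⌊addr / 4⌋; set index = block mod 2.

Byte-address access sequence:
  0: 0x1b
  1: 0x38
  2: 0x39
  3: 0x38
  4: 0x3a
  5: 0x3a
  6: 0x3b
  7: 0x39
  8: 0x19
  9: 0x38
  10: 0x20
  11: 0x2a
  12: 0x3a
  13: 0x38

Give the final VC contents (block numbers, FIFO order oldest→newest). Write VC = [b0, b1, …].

VC = [6, 10, 8]

0: 0x1b (blk 6, set 0) → MISS  vc=[]
1: 0x38 (blk 14, set 0) → MISS  vc=[6]
2: 0x39 (blk 14, set 0) → L1-HIT  vc=[6]
3: 0x38 (blk 14, set 0) → L1-HIT  vc=[6]
4: 0x3a (blk 14, set 0) → L1-HIT  vc=[6]
5: 0x3a (blk 14, set 0) → L1-HIT  vc=[6]
6: 0x3b (blk 14, set 0) → L1-HIT  vc=[6]
7: 0x39 (blk 14, set 0) → L1-HIT  vc=[6]
8: 0x19 (blk 6, set 0) → VC-HIT  vc=[14]
9: 0x38 (blk 14, set 0) → VC-HIT  vc=[6]
10: 0x20 (blk 8, set 0) → MISS  vc=[6, 14]
11: 0x2a (blk 10, set 0) → MISS  vc=[6, 14, 8]
12: 0x3a (blk 14, set 0) → VC-HIT  vc=[6, 10, 8]
13: 0x38 (blk 14, set 0) → L1-HIT  vc=[6, 10, 8]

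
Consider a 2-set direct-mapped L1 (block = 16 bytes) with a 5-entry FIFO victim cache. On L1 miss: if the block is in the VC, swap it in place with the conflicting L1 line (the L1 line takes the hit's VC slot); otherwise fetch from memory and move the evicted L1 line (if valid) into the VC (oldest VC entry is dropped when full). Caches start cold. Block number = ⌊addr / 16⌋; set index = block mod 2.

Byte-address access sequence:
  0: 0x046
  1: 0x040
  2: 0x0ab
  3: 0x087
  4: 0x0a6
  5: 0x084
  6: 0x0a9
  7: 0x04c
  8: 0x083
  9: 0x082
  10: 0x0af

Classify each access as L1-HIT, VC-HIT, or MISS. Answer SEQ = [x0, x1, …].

SEQ = [MISS, L1-HIT, MISS, MISS, VC-HIT, VC-HIT, VC-HIT, VC-HIT, VC-HIT, L1-HIT, VC-HIT]

0: 0x46 (blk 4, set 0) → MISS  vc=[]
1: 0x40 (blk 4, set 0) → L1-HIT  vc=[]
2: 0xab (blk 10, set 0) → MISS  vc=[4]
3: 0x87 (blk 8, set 0) → MISS  vc=[4, 10]
4: 0xa6 (blk 10, set 0) → VC-HIT  vc=[4, 8]
5: 0x84 (blk 8, set 0) → VC-HIT  vc=[4, 10]
6: 0xa9 (blk 10, set 0) → VC-HIT  vc=[4, 8]
7: 0x4c (blk 4, set 0) → VC-HIT  vc=[10, 8]
8: 0x83 (blk 8, set 0) → VC-HIT  vc=[10, 4]
9: 0x82 (blk 8, set 0) → L1-HIT  vc=[10, 4]
10: 0xaf (blk 10, set 0) → VC-HIT  vc=[8, 4]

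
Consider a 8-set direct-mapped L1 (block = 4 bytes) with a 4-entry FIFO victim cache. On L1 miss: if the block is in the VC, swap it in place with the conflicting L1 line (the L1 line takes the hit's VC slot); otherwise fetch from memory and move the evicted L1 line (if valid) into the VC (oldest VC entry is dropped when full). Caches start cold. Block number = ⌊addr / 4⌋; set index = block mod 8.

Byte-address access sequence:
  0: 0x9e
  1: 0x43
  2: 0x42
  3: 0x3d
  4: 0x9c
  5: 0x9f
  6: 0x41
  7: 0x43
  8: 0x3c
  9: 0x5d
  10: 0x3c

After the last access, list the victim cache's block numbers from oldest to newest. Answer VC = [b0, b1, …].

VC = [39, 23]

#0 0x9e→b39/s7 MISS; vc=[]
#1 0x43→b16/s0 MISS; vc=[]
#2 0x42→b16/s0 L1-HIT; vc=[]
#3 0x3d→b15/s7 MISS; vc=[39]
#4 0x9c→b39/s7 VC-HIT; vc=[15]
#5 0x9f→b39/s7 L1-HIT; vc=[15]
#6 0x41→b16/s0 L1-HIT; vc=[15]
#7 0x43→b16/s0 L1-HIT; vc=[15]
#8 0x3c→b15/s7 VC-HIT; vc=[39]
#9 0x5d→b23/s7 MISS; vc=[39,15]
#10 0x3c→b15/s7 VC-HIT; vc=[39,23]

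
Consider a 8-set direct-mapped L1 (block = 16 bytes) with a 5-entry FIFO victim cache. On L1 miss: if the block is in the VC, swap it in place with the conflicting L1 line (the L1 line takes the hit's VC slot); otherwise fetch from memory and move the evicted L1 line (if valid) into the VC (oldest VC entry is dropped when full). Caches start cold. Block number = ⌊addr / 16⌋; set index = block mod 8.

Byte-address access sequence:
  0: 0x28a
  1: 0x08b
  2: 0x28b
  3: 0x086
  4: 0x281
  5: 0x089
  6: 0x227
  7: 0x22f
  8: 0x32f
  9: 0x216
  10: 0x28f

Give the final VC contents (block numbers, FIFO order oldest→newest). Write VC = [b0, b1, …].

VC = [8, 34]

0: 0x28a (blk 40, set 0) → MISS  vc=[]
1: 0x8b (blk 8, set 0) → MISS  vc=[40]
2: 0x28b (blk 40, set 0) → VC-HIT  vc=[8]
3: 0x86 (blk 8, set 0) → VC-HIT  vc=[40]
4: 0x281 (blk 40, set 0) → VC-HIT  vc=[8]
5: 0x89 (blk 8, set 0) → VC-HIT  vc=[40]
6: 0x227 (blk 34, set 2) → MISS  vc=[40]
7: 0x22f (blk 34, set 2) → L1-HIT  vc=[40]
8: 0x32f (blk 50, set 2) → MISS  vc=[40, 34]
9: 0x216 (blk 33, set 1) → MISS  vc=[40, 34]
10: 0x28f (blk 40, set 0) → VC-HIT  vc=[8, 34]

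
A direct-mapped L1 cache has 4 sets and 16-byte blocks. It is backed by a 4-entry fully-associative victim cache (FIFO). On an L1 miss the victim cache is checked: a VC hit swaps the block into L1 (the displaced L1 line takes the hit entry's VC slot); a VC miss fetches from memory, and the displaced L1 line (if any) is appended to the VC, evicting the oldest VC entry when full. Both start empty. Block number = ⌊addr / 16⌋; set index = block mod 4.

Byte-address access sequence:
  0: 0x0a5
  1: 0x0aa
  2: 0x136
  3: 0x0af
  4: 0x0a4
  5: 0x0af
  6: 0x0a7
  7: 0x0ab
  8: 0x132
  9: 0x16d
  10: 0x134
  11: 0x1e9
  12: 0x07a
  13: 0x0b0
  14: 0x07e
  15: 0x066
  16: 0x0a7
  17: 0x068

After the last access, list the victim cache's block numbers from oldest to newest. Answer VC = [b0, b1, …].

VC = [19, 11, 30, 10]

  [0] addr=0xa5 blk=10 s=2: MISS | VC []
  [1] addr=0xaa blk=10 s=2: L1-HIT | VC []
  [2] addr=0x136 blk=19 s=3: MISS | VC []
  [3] addr=0xaf blk=10 s=2: L1-HIT | VC []
  [4] addr=0xa4 blk=10 s=2: L1-HIT | VC []
  [5] addr=0xaf blk=10 s=2: L1-HIT | VC []
  [6] addr=0xa7 blk=10 s=2: L1-HIT | VC []
  [7] addr=0xab blk=10 s=2: L1-HIT | VC []
  [8] addr=0x132 blk=19 s=3: L1-HIT | VC []
  [9] addr=0x16d blk=22 s=2: MISS | VC [10]
  [10] addr=0x134 blk=19 s=3: L1-HIT | VC [10]
  [11] addr=0x1e9 blk=30 s=2: MISS | VC [10, 22]
  [12] addr=0x7a blk=7 s=3: MISS | VC [10, 22, 19]
  [13] addr=0xb0 blk=11 s=3: MISS | VC [10, 22, 19, 7]
  [14] addr=0x7e blk=7 s=3: VC-HIT | VC [10, 22, 19, 11]
  [15] addr=0x66 blk=6 s=2: MISS | VC [22, 19, 11, 30]
  [16] addr=0xa7 blk=10 s=2: MISS | VC [19, 11, 30, 6]
  [17] addr=0x68 blk=6 s=2: VC-HIT | VC [19, 11, 30, 10]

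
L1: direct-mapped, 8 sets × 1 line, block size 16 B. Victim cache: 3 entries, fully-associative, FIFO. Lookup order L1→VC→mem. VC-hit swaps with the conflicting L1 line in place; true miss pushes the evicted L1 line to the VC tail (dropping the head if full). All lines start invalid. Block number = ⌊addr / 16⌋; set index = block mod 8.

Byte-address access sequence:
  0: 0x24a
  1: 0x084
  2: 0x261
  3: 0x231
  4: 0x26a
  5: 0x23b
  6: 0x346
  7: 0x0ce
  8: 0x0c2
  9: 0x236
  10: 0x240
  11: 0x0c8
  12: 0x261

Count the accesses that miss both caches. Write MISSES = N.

MISSES = 6

0: 0x24a (blk 36, set 4) → MISS  vc=[]
1: 0x84 (blk 8, set 0) → MISS  vc=[]
2: 0x261 (blk 38, set 6) → MISS  vc=[]
3: 0x231 (blk 35, set 3) → MISS  vc=[]
4: 0x26a (blk 38, set 6) → L1-HIT  vc=[]
5: 0x23b (blk 35, set 3) → L1-HIT  vc=[]
6: 0x346 (blk 52, set 4) → MISS  vc=[36]
7: 0xce (blk 12, set 4) → MISS  vc=[36, 52]
8: 0xc2 (blk 12, set 4) → L1-HIT  vc=[36, 52]
9: 0x236 (blk 35, set 3) → L1-HIT  vc=[36, 52]
10: 0x240 (blk 36, set 4) → VC-HIT  vc=[12, 52]
11: 0xc8 (blk 12, set 4) → VC-HIT  vc=[36, 52]
12: 0x261 (blk 38, set 6) → L1-HIT  vc=[36, 52]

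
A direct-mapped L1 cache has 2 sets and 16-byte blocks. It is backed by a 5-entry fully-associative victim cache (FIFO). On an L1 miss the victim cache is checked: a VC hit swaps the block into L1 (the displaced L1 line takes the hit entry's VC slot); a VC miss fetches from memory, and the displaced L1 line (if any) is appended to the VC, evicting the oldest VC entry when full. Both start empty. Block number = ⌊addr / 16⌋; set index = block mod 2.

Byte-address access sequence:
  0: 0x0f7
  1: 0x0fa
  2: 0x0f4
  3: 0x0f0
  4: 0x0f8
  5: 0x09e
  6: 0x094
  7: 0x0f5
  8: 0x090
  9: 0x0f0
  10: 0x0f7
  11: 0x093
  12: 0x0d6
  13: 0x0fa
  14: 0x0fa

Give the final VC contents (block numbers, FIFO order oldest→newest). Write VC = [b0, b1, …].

VC = [13, 9]

  [0] addr=0xf7 blk=15 s=1: MISS | VC []
  [1] addr=0xfa blk=15 s=1: L1-HIT | VC []
  [2] addr=0xf4 blk=15 s=1: L1-HIT | VC []
  [3] addr=0xf0 blk=15 s=1: L1-HIT | VC []
  [4] addr=0xf8 blk=15 s=1: L1-HIT | VC []
  [5] addr=0x9e blk=9 s=1: MISS | VC [15]
  [6] addr=0x94 blk=9 s=1: L1-HIT | VC [15]
  [7] addr=0xf5 blk=15 s=1: VC-HIT | VC [9]
  [8] addr=0x90 blk=9 s=1: VC-HIT | VC [15]
  [9] addr=0xf0 blk=15 s=1: VC-HIT | VC [9]
  [10] addr=0xf7 blk=15 s=1: L1-HIT | VC [9]
  [11] addr=0x93 blk=9 s=1: VC-HIT | VC [15]
  [12] addr=0xd6 blk=13 s=1: MISS | VC [15, 9]
  [13] addr=0xfa blk=15 s=1: VC-HIT | VC [13, 9]
  [14] addr=0xfa blk=15 s=1: L1-HIT | VC [13, 9]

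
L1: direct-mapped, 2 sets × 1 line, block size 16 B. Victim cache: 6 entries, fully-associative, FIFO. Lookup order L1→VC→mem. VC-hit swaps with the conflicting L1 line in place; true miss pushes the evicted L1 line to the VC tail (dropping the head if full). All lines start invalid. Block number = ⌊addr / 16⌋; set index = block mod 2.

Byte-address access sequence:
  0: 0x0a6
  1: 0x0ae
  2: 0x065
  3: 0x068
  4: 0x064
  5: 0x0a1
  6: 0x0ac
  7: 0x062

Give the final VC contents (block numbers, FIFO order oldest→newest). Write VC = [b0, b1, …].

0: 0xa6 (blk 10, set 0) → MISS  vc=[]
1: 0xae (blk 10, set 0) → L1-HIT  vc=[]
2: 0x65 (blk 6, set 0) → MISS  vc=[10]
3: 0x68 (blk 6, set 0) → L1-HIT  vc=[10]
4: 0x64 (blk 6, set 0) → L1-HIT  vc=[10]
5: 0xa1 (blk 10, set 0) → VC-HIT  vc=[6]
6: 0xac (blk 10, set 0) → L1-HIT  vc=[6]
7: 0x62 (blk 6, set 0) → VC-HIT  vc=[10]

VC = [10]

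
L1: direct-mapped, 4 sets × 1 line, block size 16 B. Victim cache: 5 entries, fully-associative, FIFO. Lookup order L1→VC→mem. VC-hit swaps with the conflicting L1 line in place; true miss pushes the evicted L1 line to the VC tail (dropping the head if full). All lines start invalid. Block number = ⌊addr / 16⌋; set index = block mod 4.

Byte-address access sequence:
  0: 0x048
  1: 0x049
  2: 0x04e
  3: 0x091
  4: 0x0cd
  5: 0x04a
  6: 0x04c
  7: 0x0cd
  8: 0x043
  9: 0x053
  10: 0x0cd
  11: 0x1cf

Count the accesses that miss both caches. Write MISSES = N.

  [0] addr=0x48 blk=4 s=0: MISS | VC []
  [1] addr=0x49 blk=4 s=0: L1-HIT | VC []
  [2] addr=0x4e blk=4 s=0: L1-HIT | VC []
  [3] addr=0x91 blk=9 s=1: MISS | VC []
  [4] addr=0xcd blk=12 s=0: MISS | VC [4]
  [5] addr=0x4a blk=4 s=0: VC-HIT | VC [12]
  [6] addr=0x4c blk=4 s=0: L1-HIT | VC [12]
  [7] addr=0xcd blk=12 s=0: VC-HIT | VC [4]
  [8] addr=0x43 blk=4 s=0: VC-HIT | VC [12]
  [9] addr=0x53 blk=5 s=1: MISS | VC [12, 9]
  [10] addr=0xcd blk=12 s=0: VC-HIT | VC [4, 9]
  [11] addr=0x1cf blk=28 s=0: MISS | VC [4, 9, 12]

MISSES = 5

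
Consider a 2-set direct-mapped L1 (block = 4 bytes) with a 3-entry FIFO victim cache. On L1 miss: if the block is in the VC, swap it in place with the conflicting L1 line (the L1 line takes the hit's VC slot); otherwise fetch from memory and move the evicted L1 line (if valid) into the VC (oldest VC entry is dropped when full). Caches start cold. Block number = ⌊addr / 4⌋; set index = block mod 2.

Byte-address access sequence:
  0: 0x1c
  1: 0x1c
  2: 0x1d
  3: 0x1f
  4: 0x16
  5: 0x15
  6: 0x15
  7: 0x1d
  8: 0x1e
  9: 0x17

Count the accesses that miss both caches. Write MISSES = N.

MISSES = 2

  [0] addr=0x1c blk=7 s=1: MISS | VC []
  [1] addr=0x1c blk=7 s=1: L1-HIT | VC []
  [2] addr=0x1d blk=7 s=1: L1-HIT | VC []
  [3] addr=0x1f blk=7 s=1: L1-HIT | VC []
  [4] addr=0x16 blk=5 s=1: MISS | VC [7]
  [5] addr=0x15 blk=5 s=1: L1-HIT | VC [7]
  [6] addr=0x15 blk=5 s=1: L1-HIT | VC [7]
  [7] addr=0x1d blk=7 s=1: VC-HIT | VC [5]
  [8] addr=0x1e blk=7 s=1: L1-HIT | VC [5]
  [9] addr=0x17 blk=5 s=1: VC-HIT | VC [7]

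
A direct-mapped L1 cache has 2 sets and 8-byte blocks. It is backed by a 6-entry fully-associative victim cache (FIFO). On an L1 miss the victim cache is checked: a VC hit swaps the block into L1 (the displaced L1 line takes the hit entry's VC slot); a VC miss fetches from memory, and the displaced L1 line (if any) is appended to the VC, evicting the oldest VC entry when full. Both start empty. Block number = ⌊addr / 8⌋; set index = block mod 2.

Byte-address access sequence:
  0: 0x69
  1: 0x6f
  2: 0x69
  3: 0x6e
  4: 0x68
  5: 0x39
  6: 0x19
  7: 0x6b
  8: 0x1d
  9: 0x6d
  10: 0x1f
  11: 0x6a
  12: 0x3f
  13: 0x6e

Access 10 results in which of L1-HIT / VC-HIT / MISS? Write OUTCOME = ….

OUTCOME = VC-HIT

0: 0x69 (blk 13, set 1) → MISS  vc=[]
1: 0x6f (blk 13, set 1) → L1-HIT  vc=[]
2: 0x69 (blk 13, set 1) → L1-HIT  vc=[]
3: 0x6e (blk 13, set 1) → L1-HIT  vc=[]
4: 0x68 (blk 13, set 1) → L1-HIT  vc=[]
5: 0x39 (blk 7, set 1) → MISS  vc=[13]
6: 0x19 (blk 3, set 1) → MISS  vc=[13, 7]
7: 0x6b (blk 13, set 1) → VC-HIT  vc=[3, 7]
8: 0x1d (blk 3, set 1) → VC-HIT  vc=[13, 7]
9: 0x6d (blk 13, set 1) → VC-HIT  vc=[3, 7]
10: 0x1f (blk 3, set 1) → VC-HIT  vc=[13, 7]
11: 0x6a (blk 13, set 1) → VC-HIT  vc=[3, 7]
12: 0x3f (blk 7, set 1) → VC-HIT  vc=[3, 13]
13: 0x6e (blk 13, set 1) → VC-HIT  vc=[3, 7]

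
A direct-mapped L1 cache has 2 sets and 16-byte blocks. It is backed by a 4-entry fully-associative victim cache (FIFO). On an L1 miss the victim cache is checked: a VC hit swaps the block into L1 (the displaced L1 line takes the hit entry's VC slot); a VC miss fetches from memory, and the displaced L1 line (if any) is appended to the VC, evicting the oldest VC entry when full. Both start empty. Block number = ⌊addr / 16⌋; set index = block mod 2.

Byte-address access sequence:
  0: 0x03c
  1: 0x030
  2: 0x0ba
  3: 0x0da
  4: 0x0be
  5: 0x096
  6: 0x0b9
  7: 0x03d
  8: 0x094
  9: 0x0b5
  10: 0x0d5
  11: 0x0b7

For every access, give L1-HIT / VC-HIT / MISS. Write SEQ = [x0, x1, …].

SEQ = [MISS, L1-HIT, MISS, MISS, VC-HIT, MISS, VC-HIT, VC-HIT, VC-HIT, VC-HIT, VC-HIT, VC-HIT]

#0 0x3c→b3/s1 MISS; vc=[]
#1 0x30→b3/s1 L1-HIT; vc=[]
#2 0xba→b11/s1 MISS; vc=[3]
#3 0xda→b13/s1 MISS; vc=[3,11]
#4 0xbe→b11/s1 VC-HIT; vc=[3,13]
#5 0x96→b9/s1 MISS; vc=[3,13,11]
#6 0xb9→b11/s1 VC-HIT; vc=[3,13,9]
#7 0x3d→b3/s1 VC-HIT; vc=[11,13,9]
#8 0x94→b9/s1 VC-HIT; vc=[11,13,3]
#9 0xb5→b11/s1 VC-HIT; vc=[9,13,3]
#10 0xd5→b13/s1 VC-HIT; vc=[9,11,3]
#11 0xb7→b11/s1 VC-HIT; vc=[9,13,3]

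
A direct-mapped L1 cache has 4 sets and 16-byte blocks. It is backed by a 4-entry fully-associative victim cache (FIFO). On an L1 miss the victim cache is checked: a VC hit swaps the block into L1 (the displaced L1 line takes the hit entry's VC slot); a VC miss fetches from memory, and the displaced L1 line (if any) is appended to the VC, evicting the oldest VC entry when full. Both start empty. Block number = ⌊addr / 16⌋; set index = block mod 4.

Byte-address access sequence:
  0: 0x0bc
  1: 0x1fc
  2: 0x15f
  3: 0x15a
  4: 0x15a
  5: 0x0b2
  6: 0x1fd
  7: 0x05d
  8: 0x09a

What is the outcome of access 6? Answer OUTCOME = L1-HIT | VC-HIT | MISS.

0: 0xbc (blk 11, set 3) → MISS  vc=[]
1: 0x1fc (blk 31, set 3) → MISS  vc=[11]
2: 0x15f (blk 21, set 1) → MISS  vc=[11]
3: 0x15a (blk 21, set 1) → L1-HIT  vc=[11]
4: 0x15a (blk 21, set 1) → L1-HIT  vc=[11]
5: 0xb2 (blk 11, set 3) → VC-HIT  vc=[31]
6: 0x1fd (blk 31, set 3) → VC-HIT  vc=[11]
7: 0x5d (blk 5, set 1) → MISS  vc=[11, 21]
8: 0x9a (blk 9, set 1) → MISS  vc=[11, 21, 5]

OUTCOME = VC-HIT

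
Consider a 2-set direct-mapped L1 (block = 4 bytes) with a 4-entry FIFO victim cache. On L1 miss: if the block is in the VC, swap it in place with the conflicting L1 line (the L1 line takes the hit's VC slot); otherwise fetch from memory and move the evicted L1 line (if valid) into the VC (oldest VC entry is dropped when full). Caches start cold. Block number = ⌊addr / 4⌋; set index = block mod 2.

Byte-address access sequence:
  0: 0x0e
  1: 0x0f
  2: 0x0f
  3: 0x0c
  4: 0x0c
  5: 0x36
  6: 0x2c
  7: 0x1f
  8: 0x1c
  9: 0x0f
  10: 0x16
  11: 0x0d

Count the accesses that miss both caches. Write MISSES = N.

0: 0xe (blk 3, set 1) → MISS  vc=[]
1: 0xf (blk 3, set 1) → L1-HIT  vc=[]
2: 0xf (blk 3, set 1) → L1-HIT  vc=[]
3: 0xc (blk 3, set 1) → L1-HIT  vc=[]
4: 0xc (blk 3, set 1) → L1-HIT  vc=[]
5: 0x36 (blk 13, set 1) → MISS  vc=[3]
6: 0x2c (blk 11, set 1) → MISS  vc=[3, 13]
7: 0x1f (blk 7, set 1) → MISS  vc=[3, 13, 11]
8: 0x1c (blk 7, set 1) → L1-HIT  vc=[3, 13, 11]
9: 0xf (blk 3, set 1) → VC-HIT  vc=[7, 13, 11]
10: 0x16 (blk 5, set 1) → MISS  vc=[7, 13, 11, 3]
11: 0xd (blk 3, set 1) → VC-HIT  vc=[7, 13, 11, 5]

MISSES = 5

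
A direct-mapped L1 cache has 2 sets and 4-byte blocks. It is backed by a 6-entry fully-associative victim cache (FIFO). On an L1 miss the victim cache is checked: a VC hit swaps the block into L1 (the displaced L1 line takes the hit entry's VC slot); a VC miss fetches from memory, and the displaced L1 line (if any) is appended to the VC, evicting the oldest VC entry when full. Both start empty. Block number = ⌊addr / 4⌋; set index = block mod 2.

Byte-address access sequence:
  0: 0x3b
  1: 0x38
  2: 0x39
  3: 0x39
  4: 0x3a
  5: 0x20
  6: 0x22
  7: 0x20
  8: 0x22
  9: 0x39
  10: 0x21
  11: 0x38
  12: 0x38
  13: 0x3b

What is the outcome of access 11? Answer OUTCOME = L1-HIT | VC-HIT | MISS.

0: 0x3b (blk 14, set 0) → MISS  vc=[]
1: 0x38 (blk 14, set 0) → L1-HIT  vc=[]
2: 0x39 (blk 14, set 0) → L1-HIT  vc=[]
3: 0x39 (blk 14, set 0) → L1-HIT  vc=[]
4: 0x3a (blk 14, set 0) → L1-HIT  vc=[]
5: 0x20 (blk 8, set 0) → MISS  vc=[14]
6: 0x22 (blk 8, set 0) → L1-HIT  vc=[14]
7: 0x20 (blk 8, set 0) → L1-HIT  vc=[14]
8: 0x22 (blk 8, set 0) → L1-HIT  vc=[14]
9: 0x39 (blk 14, set 0) → VC-HIT  vc=[8]
10: 0x21 (blk 8, set 0) → VC-HIT  vc=[14]
11: 0x38 (blk 14, set 0) → VC-HIT  vc=[8]
12: 0x38 (blk 14, set 0) → L1-HIT  vc=[8]
13: 0x3b (blk 14, set 0) → L1-HIT  vc=[8]

OUTCOME = VC-HIT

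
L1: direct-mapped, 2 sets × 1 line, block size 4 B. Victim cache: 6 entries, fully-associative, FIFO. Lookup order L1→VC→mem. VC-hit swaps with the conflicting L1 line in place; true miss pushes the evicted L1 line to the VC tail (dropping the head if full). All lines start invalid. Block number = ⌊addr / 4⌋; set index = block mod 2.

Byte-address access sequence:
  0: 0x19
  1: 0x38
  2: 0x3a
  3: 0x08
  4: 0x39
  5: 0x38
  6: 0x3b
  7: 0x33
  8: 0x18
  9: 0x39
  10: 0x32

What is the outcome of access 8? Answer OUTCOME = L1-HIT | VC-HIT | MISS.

#0 0x19→b6/s0 MISS; vc=[]
#1 0x38→b14/s0 MISS; vc=[6]
#2 0x3a→b14/s0 L1-HIT; vc=[6]
#3 0x8→b2/s0 MISS; vc=[6,14]
#4 0x39→b14/s0 VC-HIT; vc=[6,2]
#5 0x38→b14/s0 L1-HIT; vc=[6,2]
#6 0x3b→b14/s0 L1-HIT; vc=[6,2]
#7 0x33→b12/s0 MISS; vc=[6,2,14]
#8 0x18→b6/s0 VC-HIT; vc=[12,2,14]
#9 0x39→b14/s0 VC-HIT; vc=[12,2,6]
#10 0x32→b12/s0 VC-HIT; vc=[14,2,6]

OUTCOME = VC-HIT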